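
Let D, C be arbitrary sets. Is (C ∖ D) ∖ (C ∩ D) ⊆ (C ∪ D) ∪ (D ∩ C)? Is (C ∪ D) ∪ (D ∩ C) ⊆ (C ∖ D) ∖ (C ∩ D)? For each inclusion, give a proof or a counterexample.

Only the forward inclusion holds.

Reverse inclusion. This inclusion fails. Take D = {1}, C = ∅; then 1 ∈ (C ∪ D) ∪ (D ∩ C) but 1 ∉ (C ∖ D) ∖ (C ∩ D).

Forward inclusion. Let x ∈ (C ∖ D) ∖ (C ∩ D). Then x ∈ C and x ∉ D, from which x ∈ (C ∪ D) ∪ (D ∩ C).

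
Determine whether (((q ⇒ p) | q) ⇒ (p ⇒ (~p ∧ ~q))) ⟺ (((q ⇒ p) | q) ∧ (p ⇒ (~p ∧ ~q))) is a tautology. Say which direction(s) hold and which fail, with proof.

Both directions hold.

[⇒] Assume the antecedent. If q is true, the antecedent forces (q = T, p = F), and the consequent holds there. If q is false, the antecedent forces (q = F, p = F), and the consequent holds there. Either way the consequent holds.

[⇐] Assume the antecedent. If q is true, the antecedent forces (q = T, p = F), and the consequent holds there. If q is false, the antecedent forces (q = F, p = F), and the consequent holds there. Either way the consequent holds.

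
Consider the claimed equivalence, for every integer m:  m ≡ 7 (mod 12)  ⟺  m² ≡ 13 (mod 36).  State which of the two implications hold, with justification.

Forward direction. This fails: take m = 19. Then 19 ≡ 7 (mod 12), but 19² = 361 ≡ 1 (mod 36), not 13.

Converse. This fails: take m = 11. Then 11² = 121 ≡ 13 (mod 36), yet 11 ≡ 11 (mod 12), not 7.

Neither implication holds.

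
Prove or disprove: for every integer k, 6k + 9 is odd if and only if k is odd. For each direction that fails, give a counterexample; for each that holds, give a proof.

(⇒) fails; (⇐) holds.

(⟸) Suppose k is odd. Since 6 is even, 6k is even for every k, so 6k + 9 has the same parity as 9, which is odd. Hence 6k + 9 is odd.

(⟹) This fails: take k = 4. Then 6k + 9 = 33, which is odd, yet k = 4 is even, not odd.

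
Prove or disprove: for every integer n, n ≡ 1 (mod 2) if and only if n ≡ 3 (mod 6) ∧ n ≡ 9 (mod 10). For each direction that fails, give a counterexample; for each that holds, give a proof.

(←) If n ≡ 3 (mod 6) and n ≡ 9 (mod 10), then by the Chinese remainder theorem n ≡ 9 (mod 30). Since 9 ≡ 1 (mod 2) and 2 ∣ 30, we get n ≡ 1 (mod 2).

(→) This fails: n = 1 gives 1 ≡ 1 (mod 2) but 1 ≡ 1 (mod 6), so the conjunction on the right does not hold.

The forward direction fails; the converse holds.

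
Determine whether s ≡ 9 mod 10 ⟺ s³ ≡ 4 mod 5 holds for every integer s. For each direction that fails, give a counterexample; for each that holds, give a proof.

The forward direction holds; the converse fails.

Forward direction. Suppose s ≡ 9 (mod 10). Then s³ ≡ 9³ = 729 (mod 10), and since 5 ∣ 10, also s³ ≡ 4 (mod 5).

Converse. This fails: take s = 4. Then 4³ = 64 ≡ 4 (mod 5), yet 4 ≡ 4 (mod 10), not 9.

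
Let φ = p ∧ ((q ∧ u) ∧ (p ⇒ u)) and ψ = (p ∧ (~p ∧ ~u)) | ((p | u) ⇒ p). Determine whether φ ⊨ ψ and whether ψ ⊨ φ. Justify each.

Not equivalent: only (⇒) holds.

(→) Assume the antecedent. If q is true, the antecedent forces (q = T, u = T, p = T), and the consequent holds there. If q is false, the antecedent cannot hold. Either way the consequent holds.

(←) This fails. Under q = F, u = F, p = F, the left side is false but the right side is true.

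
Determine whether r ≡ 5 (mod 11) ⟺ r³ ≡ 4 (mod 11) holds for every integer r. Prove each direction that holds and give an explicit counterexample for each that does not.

Both implications hold.

(⟹) Suppose r ≡ 5 (mod 11). Write r = 11j + 5. Then (11j + 5)³ = 1331j³ + 1815j² + 825j + 125 = 11(121j³ + 165j² + 75j + 11) + 4, so r³ ≡ 4 (mod 11).

(⟸) For the converse, argue contrapositively. If r ≢ 5 (mod 11), then r is congruent to one of 0, 1, 2, 3, 4, 6, 7, 8, 9, 10 modulo 11, and these give r³ ≡ 0, 1, 8, 5, 9, 7, 2, 6, 3, 10 respectively — never 4.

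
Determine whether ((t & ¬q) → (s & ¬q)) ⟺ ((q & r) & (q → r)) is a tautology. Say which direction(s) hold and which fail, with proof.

(⇒) fails; (⇐) holds.

[⇒] This fails. Under t = F, r = F, s = F, q = F, the left side is true but the right side is false.

[⇐] Assume the antecedent. If t is true, the antecedent forces (t = T, r = T, s = F, q = T) or (t = T, r = T, s = T, q = T), and (t & ¬q) → (s & ¬q) holds there. If t is false, (t & ¬q) → (s & ¬q) reduces to true regardless of the other variables. Either way (t & ¬q) → (s & ¬q) holds.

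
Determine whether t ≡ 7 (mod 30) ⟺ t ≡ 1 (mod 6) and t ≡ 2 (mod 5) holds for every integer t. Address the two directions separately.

Forward direction. Suppose t ≡ 7 (mod 30); write t = 30j + 7. Since 6 ∣ 30, reducing mod 6 gives t ≡ 7 ≡ 1 (mod 6); since 5 ∣ 30, reducing mod 5 gives t ≡ 7 ≡ 2 (mod 5).

Converse. If t ≡ 1 (mod 6) and t ≡ 2 (mod 5), then by the Chinese remainder theorem t ≡ 7 (mod 30). This is exactly t ≡ 7 (mod 30).

Both implications hold.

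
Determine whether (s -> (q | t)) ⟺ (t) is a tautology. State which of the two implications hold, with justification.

Forward direction. This fails. Under s = F, q = F, t = F, the left side is true but the right side is false.

Converse. Assume the antecedent. If s is true, the antecedent forces (s = T, q = F, t = T) or (s = T, q = T, t = T), and s -> (q | t) holds there. If s is false, s -> (q | t) reduces to true regardless of the other variables. Either way s -> (q | t) holds.

(⇒) fails; (⇐) holds.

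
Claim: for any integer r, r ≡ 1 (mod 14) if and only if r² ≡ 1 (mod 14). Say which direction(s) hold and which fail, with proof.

Only the forward direction holds.

(⟹) Suppose r ≡ 1 (mod 14). Write r = 14j + 1. Then (14j + 1)² = 196j² + 28j + 1 = 14(14j² + 2j) + 1, so r² ≡ 1 (mod 14).

(⟸) This fails: take r = 13. Then 13² = 169 ≡ 1 (mod 14), yet 13 ≡ 13 (mod 14), not 1.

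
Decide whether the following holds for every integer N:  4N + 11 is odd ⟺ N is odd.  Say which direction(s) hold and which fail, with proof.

Only the reverse direction holds.

(⟹) This fails: take N = 2. Then 4N + 11 = 19, which is odd, yet N = 2 is even, not odd.

(⟸) Suppose N is odd. Since 4 is even, 4N is even for every N, so 4N + 11 has the same parity as 11, which is odd. Hence 4N + 11 is odd.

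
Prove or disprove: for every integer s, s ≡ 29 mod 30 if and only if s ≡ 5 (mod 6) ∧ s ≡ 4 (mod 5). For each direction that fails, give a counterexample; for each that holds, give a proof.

[⇒] Suppose s ≡ 29 (mod 30); write s = 30j + 29. Since 6 ∣ 30, reducing mod 6 gives s ≡ 29 ≡ 5 (mod 6); since 5 ∣ 30, reducing mod 5 gives s ≡ 29 ≡ 4 (mod 5).

[⇐] Conversely, if s ≡ 5 (mod 6) and s ≡ 4 (mod 5), then by the Chinese remainder theorem s ≡ 29 (mod 30). This is exactly s ≡ 29 (mod 30).

Both directions hold; the statement is true.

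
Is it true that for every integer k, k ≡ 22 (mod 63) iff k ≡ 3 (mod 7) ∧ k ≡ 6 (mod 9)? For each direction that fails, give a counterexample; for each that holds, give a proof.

Both directions fail.

(→) This fails: k = 22 gives 22 ≡ 22 (mod 63) but 22 ≡ 1 (mod 7), so the conjunction on the right does not hold.

(←) This fails: k = 24 satisfies both congruences on the right (24 ≡ 3 mod 7 and 24 ≡ 6 mod 9) yet 24 ≡ 24 (mod 63), not 22.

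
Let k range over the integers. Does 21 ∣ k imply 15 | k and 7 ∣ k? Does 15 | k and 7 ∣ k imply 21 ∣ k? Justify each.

(→) This fails: take k = 21. Certainly 21 ∣ 21, but 15 ∤ 21.

(←) Suppose 15 ∣ k and 7 ∣ k. Any common multiple of 15 and 7 is a multiple of their lcm; here gcd(15, 7) = 1, so lcm(15, 7) = 15·7 = 105, so 105 ∣ k. Since 21 ∣ 105, it follows that 21 ∣ k.

Only the converse holds.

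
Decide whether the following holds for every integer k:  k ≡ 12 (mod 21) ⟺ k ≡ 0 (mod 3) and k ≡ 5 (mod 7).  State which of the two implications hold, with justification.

(←) If k ≡ 0 (mod 3) and k ≡ 5 (mod 7), then by the Chinese remainder theorem k ≡ 12 (mod 21). This is exactly k ≡ 12 (mod 21).

(→) Suppose k ≡ 12 (mod 21); write k = 21j + 12. Since 3 ∣ 21, reducing mod 3 gives k ≡ 12 ≡ 0 (mod 3); since 7 ∣ 21, reducing mod 7 gives k ≡ 12 ≡ 5 (mod 7).

Both implications hold.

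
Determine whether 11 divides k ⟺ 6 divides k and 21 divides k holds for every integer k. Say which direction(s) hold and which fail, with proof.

(⇒) This fails: take k = 11. Certainly 11 ∣ 11, but 6 ∤ 11.

(⇐) This fails: take k = 42. Both 6 ∣ 42 and 21 ∣ 42, yet 42 is not a multiple of 11 (since 42 = 3·11 + 9), so 11 ∤ 42.

Both directions fail.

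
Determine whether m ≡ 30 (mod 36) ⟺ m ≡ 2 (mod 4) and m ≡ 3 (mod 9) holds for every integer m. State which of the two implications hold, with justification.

(⟹) Suppose m ≡ 30 (mod 36); write m = 36j + 30. Since 4 ∣ 36, reducing mod 4 gives m ≡ 30 ≡ 2 (mod 4); since 9 ∣ 36, reducing mod 9 gives m ≡ 30 ≡ 3 (mod 9).

(⟸) Conversely, if m ≡ 2 (mod 4) and m ≡ 3 (mod 9), then by the Chinese remainder theorem m ≡ 30 (mod 36). This is exactly m ≡ 30 (mod 36).

Equivalent; both directions hold.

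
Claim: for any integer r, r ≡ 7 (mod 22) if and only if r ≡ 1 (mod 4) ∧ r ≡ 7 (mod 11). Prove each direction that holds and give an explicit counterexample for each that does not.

Forward direction. This fails: r = 7 gives 7 ≡ 7 (mod 22) but 7 ≡ 3 (mod 4), so the conjunction on the right does not hold.

Converse. If r ≡ 1 (mod 4) and r ≡ 7 (mod 11), then by the Chinese remainder theorem r ≡ 29 (mod 44). Since 29 ≡ 7 (mod 22) and 22 ∣ 44, we get r ≡ 7 (mod 22).

The forward direction fails; the converse holds.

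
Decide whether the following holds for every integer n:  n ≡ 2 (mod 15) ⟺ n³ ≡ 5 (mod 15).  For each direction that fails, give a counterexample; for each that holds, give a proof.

Neither implication holds.

[⇒] This fails: take n = 2. Then 2 ≡ 2 (mod 15), but 2³ = 8 ≡ 8 (mod 15), not 5.

[⇐] This fails: take n = 5. Then 5³ = 125 ≡ 5 (mod 15), yet 5 ≡ 5 (mod 15), not 2.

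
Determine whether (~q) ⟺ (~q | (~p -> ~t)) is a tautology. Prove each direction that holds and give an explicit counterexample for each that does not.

Only the forward implication holds.

(⟸) This fails. Under q = T, t = F, p = F, the left side is false but the right side is true.

(⟹) Assume the antecedent. If q is true, the antecedent cannot hold. If q is false, ~q | (~p -> ~t) reduces to true regardless of the other variables. Either way ~q | (~p -> ~t) holds.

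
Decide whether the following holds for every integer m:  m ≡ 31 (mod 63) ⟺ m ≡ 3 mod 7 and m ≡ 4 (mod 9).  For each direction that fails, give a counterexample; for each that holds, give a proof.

Both directions hold; the statement is true.

(⇒) Suppose m ≡ 31 (mod 63); write m = 63j + 31. Since 7 ∣ 63, reducing mod 7 gives m ≡ 31 ≡ 3 (mod 7); since 9 ∣ 63, reducing mod 9 gives m ≡ 31 ≡ 4 (mod 9).

(⇐) Conversely, if m ≡ 3 (mod 7) and m ≡ 4 (mod 9), then by the Chinese remainder theorem m ≡ 31 (mod 63). This is exactly m ≡ 31 (mod 63).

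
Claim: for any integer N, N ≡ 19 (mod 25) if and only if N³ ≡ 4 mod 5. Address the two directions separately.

[⇒] Suppose N ≡ 19 (mod 25). Then N³ ≡ 19³ = 6859 (mod 25), and since 5 ∣ 25, also N³ ≡ 4 (mod 5).

[⇐] This fails: take N = 4. Then 4³ = 64 ≡ 4 (mod 5), yet 4 ≡ 4 (mod 25), not 19.

Only the forward implication holds.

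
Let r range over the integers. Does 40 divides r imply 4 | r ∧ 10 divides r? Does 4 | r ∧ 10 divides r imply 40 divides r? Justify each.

Forward direction. If 40 ∣ r, write r = 40q. Since 40 = 10·4, r = 4·(10q), so 4 ∣ r; and since 40 = 4·10, r = 10·(4q), so 10 ∣ r.

Converse. This fails: take r = 20. Both 4 ∣ 20 and 10 ∣ 20, yet 20 is not a multiple of 40 (since 20 = 0·40 + 20), so 40 ∤ 20.

The forward direction holds; the converse fails.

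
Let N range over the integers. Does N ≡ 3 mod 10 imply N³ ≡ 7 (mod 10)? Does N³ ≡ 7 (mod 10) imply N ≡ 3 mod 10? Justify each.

[⇐] For the converse, argue contrapositively. If N ≢ 3 (mod 10), then N is congruent to one of 0, 1, 2, 4, 5, 6, 7, 8, 9 modulo 10, and these give N³ ≡ 0, 1, 8, 4, 5, 6, 3, 2, 9 respectively — never 7.

[⇒] Suppose N ≡ 3 mod 10. Write N = 10j + 3. Then (10j + 3)³ = 1000j³ + 900j² + 270j + 27 = 10(100j³ + 90j² + 27j + 2) + 7, so N³ ≡ 7 (mod 10).

Both implications hold.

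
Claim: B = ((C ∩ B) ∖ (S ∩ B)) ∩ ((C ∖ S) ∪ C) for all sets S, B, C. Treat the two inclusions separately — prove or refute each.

Only the reverse inclusion holds.

(⊆) This inclusion fails. Take S = ∅, B = {1}, C = ∅; then 1 ∈ B but 1 ∉ ((C ∩ B) ∖ (S ∩ B)) ∩ ((C ∖ S) ∪ C).

(⊇) Let x ∈ ((C ∩ B) ∖ (S ∩ B)) ∩ ((C ∖ S) ∪ C). Then x ∈ B ∩ C and x ∉ S, from which x ∈ B.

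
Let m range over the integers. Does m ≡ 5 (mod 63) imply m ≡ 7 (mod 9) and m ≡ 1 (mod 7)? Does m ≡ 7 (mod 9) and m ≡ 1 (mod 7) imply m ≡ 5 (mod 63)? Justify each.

Neither direction holds.

Forward direction. This fails: m = 5 gives 5 ≡ 5 (mod 63) but 5 ≡ 5 (mod 9), so the conjunction on the right does not hold.

Converse. This fails: m = 43 satisfies both congruences on the right (43 ≡ 7 mod 9 and 43 ≡ 1 mod 7) yet 43 ≡ 43 (mod 63), not 5.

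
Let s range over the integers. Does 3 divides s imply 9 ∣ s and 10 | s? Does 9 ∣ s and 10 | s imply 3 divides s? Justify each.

Forward direction. This fails: take s = 3. Certainly 3 ∣ 3, but 9 ∤ 3.

Converse. Suppose 9 ∣ s and 10 ∣ s. Any common multiple of 9 and 10 is a multiple of their lcm; here gcd(9, 10) = 1, so lcm(9, 10) = 9·10 = 90, so 90 ∣ s. Since 3 ∣ 90, it follows that 3 ∣ s.

(⇒) fails; (⇐) holds.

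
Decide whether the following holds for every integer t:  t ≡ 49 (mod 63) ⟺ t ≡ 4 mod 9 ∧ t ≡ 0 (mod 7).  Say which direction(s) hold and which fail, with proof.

The biconditional holds.

Forward direction. Suppose t ≡ 49 (mod 63); write t = 63j + 49. Since 9 ∣ 63, reducing mod 9 gives t ≡ 49 ≡ 4 (mod 9); since 7 ∣ 63, reducing mod 7 gives t ≡ 49 ≡ 0 (mod 7).

Converse. If t ≡ 4 (mod 9) and t ≡ 0 (mod 7), then by the Chinese remainder theorem t ≡ 49 (mod 63). This is exactly t ≡ 49 (mod 63).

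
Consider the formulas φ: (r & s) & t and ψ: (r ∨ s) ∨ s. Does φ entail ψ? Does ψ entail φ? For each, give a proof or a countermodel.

(⟹) Assume the antecedent. If t is true, the antecedent forces (t = T, r = T, s = T), and (r ∨ s) ∨ s holds there. If t is false, the antecedent cannot hold. Either way (r ∨ s) ∨ s holds.

(⟸) This fails. Under t = F, r = T, s = F, the left side is false but the right side is true.

Only the forward implication holds.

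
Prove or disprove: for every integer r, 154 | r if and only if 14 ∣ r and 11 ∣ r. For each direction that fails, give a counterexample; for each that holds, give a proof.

The biconditional holds.

(⇐) Suppose 14 ∣ r and 11 ∣ r. Any common multiple of 14 and 11 is a multiple of their lcm; here gcd(14, 11) = 1, so lcm(14, 11) = 14·11 = 154, so 154 ∣ r.

(⇒) If 154 ∣ r, write r = 154q. Since 154 = 11·14, r = 14·(11q), so 14 ∣ r; and since 154 = 14·11, r = 11·(14q), so 11 ∣ r.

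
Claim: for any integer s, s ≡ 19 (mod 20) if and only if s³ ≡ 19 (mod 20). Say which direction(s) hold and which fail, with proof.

Converse. Suppose s³ ≡ 19 (mod 20). The only residue r in {0, …, 19} with r³ ≡ 19 (mod 20) is r = 19, so s ≡ 19 (mod 20).

Forward direction. Suppose s ≡ 19 (mod 20). Write s = 20j + 19. Then (20j + 19)³ = 8000j³ + 22800j² + 21660j + 6859 = 20(400j³ + 1140j² + 1083j + 342) + 19, so s³ ≡ 19 (mod 20).

Both directions hold.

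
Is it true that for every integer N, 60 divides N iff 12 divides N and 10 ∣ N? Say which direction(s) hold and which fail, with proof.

(⇒) If 60 ∣ N, write N = 60q. Since 60 = 5·12, N = 12·(5q), so 12 ∣ N; and since 60 = 6·10, N = 10·(6q), so 10 ∣ N.

(⇐) Suppose 12 ∣ N and 10 ∣ N. Any common multiple of 12 and 10 is a multiple of their lcm; here lcm(12, 10) = 12·10/gcd(12, 10) = 120/2 = 60, so 60 ∣ N.

Both directions hold.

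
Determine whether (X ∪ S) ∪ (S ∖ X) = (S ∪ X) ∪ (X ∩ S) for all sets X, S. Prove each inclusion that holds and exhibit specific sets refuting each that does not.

The two sets are equal.

Forward inclusion. Let x ∈ (X ∪ S) ∪ (S ∖ X). Then either x ∈ X and x ∉ S; or x ∈ S and x ∉ X; or x ∈ X ∩ S. In each case x ∈ (S ∪ X) ∪ (X ∩ S), so (X ∪ S) ∪ (S ∖ X) ⊆ (S ∪ X) ∪ (X ∩ S).

Reverse inclusion. Let x ∈ (S ∪ X) ∪ (X ∩ S). Then either x ∈ X and x ∉ S; or x ∈ S and x ∉ X; or x ∈ X ∩ S. In each case x ∈ (X ∪ S) ∪ (S ∖ X), so (S ∪ X) ∪ (X ∩ S) ⊆ (X ∪ S) ∪ (S ∖ X).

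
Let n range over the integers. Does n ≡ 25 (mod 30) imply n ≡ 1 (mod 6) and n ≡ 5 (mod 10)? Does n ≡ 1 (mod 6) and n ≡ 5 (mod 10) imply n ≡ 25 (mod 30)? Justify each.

(⟹) Suppose n ≡ 25 (mod 30); write n = 30j + 25. Since 6 ∣ 30, reducing mod 6 gives n ≡ 25 ≡ 1 (mod 6); since 10 ∣ 30, reducing mod 10 gives n ≡ 25 ≡ 5 (mod 10).

(⟸) Conversely, if n ≡ 1 (mod 6) and n ≡ 5 (mod 10), then by the Chinese remainder theorem n ≡ 25 (mod 30). This is exactly n ≡ 25 (mod 30).

Both directions hold; the statement is true.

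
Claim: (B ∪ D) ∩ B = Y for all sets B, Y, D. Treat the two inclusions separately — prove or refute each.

Both inclusions fail.

(⊆) This inclusion fails. Take B = {1}, Y = ∅, D = ∅; then 1 ∈ (B ∪ D) ∩ B but 1 ∉ Y.

(⊇) This inclusion fails. Take B = ∅, Y = {1}, D = ∅; then 1 ∈ Y but 1 ∉ (B ∪ D) ∩ B.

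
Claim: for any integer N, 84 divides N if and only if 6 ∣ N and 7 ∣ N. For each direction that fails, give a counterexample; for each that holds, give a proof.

[⇒] If 84 ∣ N, write N = 84q. Since 84 = 14·6, N = 6·(14q), so 6 ∣ N; and since 84 = 12·7, N = 7·(12q), so 7 ∣ N.

[⇐] This fails: take N = 42. Both 6 ∣ 42 and 7 ∣ 42, yet 42 is not a multiple of 84 (since 42 = 0·84 + 42), so 84 ∤ 42.

(⇒) holds; (⇐) fails.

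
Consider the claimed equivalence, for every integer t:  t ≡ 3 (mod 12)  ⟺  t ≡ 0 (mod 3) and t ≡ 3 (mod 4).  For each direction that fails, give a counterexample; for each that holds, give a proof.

The biconditional holds.

(⟹) Suppose t ≡ 3 (mod 12); write t = 12j + 3. Since 3 ∣ 12, reducing mod 3 gives t ≡ 3 ≡ 0 (mod 3); since 4 ∣ 12, reducing mod 4 gives t ≡ 3 (mod 4).

(⟸) Conversely, if t ≡ 0 (mod 3) and t ≡ 3 (mod 4), then by the Chinese remainder theorem t ≡ 3 (mod 12). This is exactly t ≡ 3 (mod 12).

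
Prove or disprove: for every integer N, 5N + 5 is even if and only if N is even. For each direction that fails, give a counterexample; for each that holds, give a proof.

Neither implication holds.

(⟹) This fails: N = 7 gives 5N + 5 = 40, which is even, but 7 is odd, not even.

(⟸) This also fails: N = 4 is even, but 5N + 5 = 25 is odd, not even.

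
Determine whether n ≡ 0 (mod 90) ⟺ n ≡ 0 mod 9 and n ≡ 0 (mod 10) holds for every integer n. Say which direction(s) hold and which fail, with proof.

[⇒] Suppose n ≡ 0 (mod 90); write n = 90j + 0. Since 9 ∣ 90, reducing mod 9 gives n ≡ 0 (mod 9); since 10 ∣ 90, reducing mod 10 gives n ≡ 0 (mod 10).

[⇐] Conversely, if n ≡ 0 (mod 9) and n ≡ 0 (mod 10), then by the Chinese remainder theorem n ≡ 0 (mod 90). This is exactly n ≡ 0 (mod 90).

Both implications hold.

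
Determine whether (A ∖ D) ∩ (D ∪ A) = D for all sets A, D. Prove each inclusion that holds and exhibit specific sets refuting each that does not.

Neither inclusion holds.

Forward inclusion. This inclusion fails. Take A = {1}, D = ∅; then 1 ∈ (A ∖ D) ∩ (D ∪ A) but 1 ∉ D.

Reverse inclusion. This inclusion fails. Take A = ∅, D = {1}; then 1 ∈ D but 1 ∉ (A ∖ D) ∩ (D ∪ A).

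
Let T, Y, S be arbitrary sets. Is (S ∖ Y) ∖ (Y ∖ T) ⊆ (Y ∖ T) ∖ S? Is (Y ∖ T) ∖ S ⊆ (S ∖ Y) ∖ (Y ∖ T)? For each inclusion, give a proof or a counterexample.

(⊆) This inclusion fails. Take T = ∅, Y = ∅, S = {1}; then 1 ∈ (S ∖ Y) ∖ (Y ∖ T) but 1 ∉ (Y ∖ T) ∖ S.

(⊇) This inclusion fails. Take T = ∅, Y = {1}, S = ∅; then 1 ∈ (Y ∖ T) ∖ S but 1 ∉ (S ∖ Y) ∖ (Y ∖ T).

(⊆) fails and (⊇) fails.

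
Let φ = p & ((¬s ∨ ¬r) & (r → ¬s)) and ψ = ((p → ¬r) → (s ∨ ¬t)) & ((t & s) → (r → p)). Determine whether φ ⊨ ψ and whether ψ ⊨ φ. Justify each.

(⇒) fails and (⇐) fails.

(⟹) This fails. Under p = T, t = T, r = F, s = F, the left side is true but the right side is false.

(⟸) This fails. Under p = F, t = F, r = F, s = F, the left side is false but the right side is true.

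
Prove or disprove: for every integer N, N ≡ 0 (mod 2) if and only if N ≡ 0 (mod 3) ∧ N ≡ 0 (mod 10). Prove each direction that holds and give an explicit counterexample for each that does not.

Forward direction. This fails: N = 2 gives 2 ≡ 0 (mod 2) but 2 ≡ 2 (mod 3), so the conjunction on the right does not hold.

Converse. If N ≡ 0 (mod 3) and N ≡ 0 (mod 10), then by the Chinese remainder theorem N ≡ 0 (mod 30). Since 0 ≡ 0 (mod 2) and 2 ∣ 30, we get N ≡ 0 (mod 2).

The forward direction fails; the converse holds.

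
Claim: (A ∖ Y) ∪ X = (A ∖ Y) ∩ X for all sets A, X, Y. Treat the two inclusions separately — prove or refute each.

(⊆) fails; (⊇) holds.

Forward inclusion. This inclusion fails. Take A = {1}, X = ∅, Y = ∅; then 1 ∈ (A ∖ Y) ∪ X but 1 ∉ (A ∖ Y) ∩ X.

Reverse inclusion. Let x ∈ (A ∖ Y) ∩ X. Then x ∈ A ∩ X and x ∉ Y, from which x ∈ (A ∖ Y) ∪ X.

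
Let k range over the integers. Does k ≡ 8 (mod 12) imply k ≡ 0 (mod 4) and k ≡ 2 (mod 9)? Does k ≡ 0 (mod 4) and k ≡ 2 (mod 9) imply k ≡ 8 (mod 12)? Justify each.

(⇒) fails; (⇐) holds.

[⇒] This fails: k = 8 gives 8 ≡ 8 (mod 12) but 8 ≡ 8 (mod 9), so the conjunction on the right does not hold.

[⇐] Conversely, if k ≡ 0 (mod 4) and k ≡ 2 (mod 9), then by the Chinese remainder theorem k ≡ 20 (mod 36). Since 20 ≡ 8 (mod 12) and 12 ∣ 36, we get k ≡ 8 (mod 12).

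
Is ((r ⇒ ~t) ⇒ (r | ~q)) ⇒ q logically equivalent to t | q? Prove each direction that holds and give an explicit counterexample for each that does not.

(⇒) holds; (⇐) fails.

(⟹) Assume the antecedent. If t is true, t | q reduces to true regardless of the other variables. If t is false, the antecedent forces (t = F, r = F, q = T) or (t = F, r = T, q = T), and t | q holds there. Either way t | q holds.

(⟸) This fails. Under t = T, r = F, q = F, the left side is false but the right side is true.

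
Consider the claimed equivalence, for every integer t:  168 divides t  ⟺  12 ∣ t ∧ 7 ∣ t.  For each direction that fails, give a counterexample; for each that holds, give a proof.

Only the forward implication holds.

(←) This fails: take t = 84. Both 12 ∣ 84 and 7 ∣ 84, yet 84 is not a multiple of 168 (since 84 = 0·168 + 84), so 168 ∤ 84.

(→) If 168 ∣ t, write t = 168q. Since 168 = 14·12, t = 12·(14q), so 12 ∣ t; and since 168 = 24·7, t = 7·(24q), so 7 ∣ t.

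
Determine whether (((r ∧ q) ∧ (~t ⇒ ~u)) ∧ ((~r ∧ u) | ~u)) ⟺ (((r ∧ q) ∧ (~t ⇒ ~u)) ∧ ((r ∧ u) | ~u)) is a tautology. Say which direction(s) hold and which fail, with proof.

(⇒) Assume the antecedent. If q is true, the antecedent forces (q = T, u = F, t = F, r = T) or (q = T, u = F, t = T, r = T), and the consequent holds there. If q is false, the antecedent cannot hold. Either way the consequent holds.

(⇐) This fails. Under q = T, u = T, t = T, r = T, the left side is false but the right side is true.

Only the forward direction holds.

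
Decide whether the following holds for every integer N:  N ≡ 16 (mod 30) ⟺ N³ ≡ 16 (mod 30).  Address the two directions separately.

(⟹) Suppose N ≡ 16 (mod 30). Write N = 30j + 16. Then (30j + 16)³ = 27000j³ + 43200j² + 23040j + 4096 = 30(900j³ + 1440j² + 768j + 136) + 16, so N³ ≡ 16 (mod 30).

(⟸) Conversely, suppose N³ ≡ 16 (mod 30). The only residue r in {0, …, 29} with r³ ≡ 16 (mod 30) is r = 16, so N ≡ 16 (mod 30).

Both directions hold.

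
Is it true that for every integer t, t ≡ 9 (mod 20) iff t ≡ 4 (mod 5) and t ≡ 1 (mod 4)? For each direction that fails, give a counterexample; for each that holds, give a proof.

(⇐) If t ≡ 4 (mod 5) and t ≡ 1 (mod 4), then by the Chinese remainder theorem t ≡ 9 (mod 20). This is exactly t ≡ 9 (mod 20).

(⇒) Suppose t ≡ 9 (mod 20); write t = 20j + 9. Since 5 ∣ 20, reducing mod 5 gives t ≡ 9 ≡ 4 (mod 5); since 4 ∣ 20, reducing mod 4 gives t ≡ 9 ≡ 1 (mod 4).

The biconditional holds.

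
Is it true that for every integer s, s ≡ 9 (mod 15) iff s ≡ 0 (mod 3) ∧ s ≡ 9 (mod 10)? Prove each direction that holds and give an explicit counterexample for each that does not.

[⇒] This fails: s = 24 gives 24 ≡ 9 (mod 15) but 24 ≡ 4 (mod 10), so the conjunction on the right does not hold.

[⇐] Conversely, if s ≡ 0 (mod 3) and s ≡ 9 (mod 10), then by the Chinese remainder theorem s ≡ 9 (mod 30). Since 9 ≡ 9 (mod 15) and 15 ∣ 30, we get s ≡ 9 (mod 15).

Only the reverse direction holds.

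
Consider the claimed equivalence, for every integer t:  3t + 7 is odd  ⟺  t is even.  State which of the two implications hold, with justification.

(⟸) Suppose t is even; write t = 2j. Then 3t + 7 = 3·(2j) + 7 = 2·3j + 7, which is odd.

(⟹) Suppose 3t + 7 is odd. Since 3 is odd, 3t and t have the same parity, so 3t + 7 ≡ t + 7 (mod 2). As 7 is odd, 3t + 7 is odd exactly when t is even. Thus t is even.

Both implications hold.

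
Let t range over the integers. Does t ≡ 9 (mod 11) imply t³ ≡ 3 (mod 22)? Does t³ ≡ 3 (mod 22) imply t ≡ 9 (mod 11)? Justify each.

Converse. The residues r modulo 22 with r³ ≡ 3 (mod 22) are exactly {9}, and each is ≡ 9 (mod 11).

Forward direction. This fails: take t = 20. Then 20 ≡ 9 (mod 11), but 20³ = 8000 ≡ 14 (mod 22), not 3.

The forward direction fails; the converse holds.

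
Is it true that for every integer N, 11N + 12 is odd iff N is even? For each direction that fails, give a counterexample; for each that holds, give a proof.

(⇒) fails and (⇐) fails.

[⇒] This fails: N = 3 gives 11N + 12 = 45, which is odd, but 3 is odd, not even.

[⇐] This also fails: N = 0 is even, but 11N + 12 = 12 is even, not odd.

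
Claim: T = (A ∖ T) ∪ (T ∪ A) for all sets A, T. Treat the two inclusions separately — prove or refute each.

Forward inclusion. Let x ∈ T. Then either x ∈ T and x ∉ A; or x ∈ A ∩ T. In each case x ∈ (A ∖ T) ∪ (T ∪ A), so T ⊆ (A ∖ T) ∪ (T ∪ A).

Reverse inclusion. This inclusion fails. Take A = {1}, T = ∅; then 1 ∈ (A ∖ T) ∪ (T ∪ A) but 1 ∉ T.

Only the forward inclusion holds.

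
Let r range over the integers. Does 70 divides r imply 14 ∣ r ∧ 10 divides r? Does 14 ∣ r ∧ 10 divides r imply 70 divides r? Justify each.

Forward direction. If 70 ∣ r, write r = 70q. Since 70 = 5·14, r = 14·(5q), so 14 ∣ r; and since 70 = 7·10, r = 10·(7q), so 10 ∣ r.

Converse. Suppose 14 ∣ r and 10 ∣ r. Any common multiple of 14 and 10 is a multiple of their lcm; here lcm(14, 10) = 14·10/gcd(14, 10) = 140/2 = 70, so 70 ∣ r.

Both implications hold.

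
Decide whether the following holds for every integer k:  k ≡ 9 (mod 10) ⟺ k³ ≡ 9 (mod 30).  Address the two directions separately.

Forward direction. This fails: take k = 19. Then 19 ≡ 9 (mod 10), but 19³ = 6859 ≡ 19 (mod 30), not 9.

Converse. The residues r modulo 30 with r³ ≡ 9 (mod 30) are exactly {9}, and each is ≡ 9 (mod 10).

Only the converse holds.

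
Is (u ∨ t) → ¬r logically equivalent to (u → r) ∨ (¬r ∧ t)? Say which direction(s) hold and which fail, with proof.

(→) This fails. Under t = F, r = F, u = T, the left side is true but the right side is false.

(←) This fails. Under t = T, r = T, u = F, the left side is false but the right side is true.

(⇒) fails and (⇐) fails.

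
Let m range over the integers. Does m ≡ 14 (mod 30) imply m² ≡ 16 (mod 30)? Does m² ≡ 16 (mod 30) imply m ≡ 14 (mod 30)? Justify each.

Only the forward direction holds.

(→) Suppose m ≡ 14 (mod 30). Write m = 30j + 14. Then (30j + 14)² = 900j² + 840j + 196 = 30(30j² + 28j + 6) + 16, so m² ≡ 16 (mod 30).

(←) This fails: take m = 4. Then 4² = 16 ≡ 16 (mod 30), yet 4 ≡ 4 (mod 30), not 14.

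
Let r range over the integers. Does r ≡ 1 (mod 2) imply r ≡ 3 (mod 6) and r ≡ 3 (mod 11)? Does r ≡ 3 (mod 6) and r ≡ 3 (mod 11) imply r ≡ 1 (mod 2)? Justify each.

(⇒) fails; (⇐) holds.

(⟹) This fails: r = 1 gives 1 ≡ 1 (mod 2) but 1 ≡ 1 (mod 6), so the conjunction on the right does not hold.

(⟸) Conversely, if r ≡ 3 (mod 6) and r ≡ 3 (mod 11), then by the Chinese remainder theorem r ≡ 3 (mod 66). Since 3 ≡ 1 (mod 2) and 2 ∣ 66, we get r ≡ 1 (mod 2).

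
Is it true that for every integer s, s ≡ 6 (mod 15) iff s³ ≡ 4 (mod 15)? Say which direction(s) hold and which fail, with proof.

Forward direction. This fails: take s = 6. Then 6 ≡ 6 (mod 15), but 6³ = 216 ≡ 6 (mod 15), not 4.

Converse. This fails: take s = 4. Then 4³ = 64 ≡ 4 (mod 15), yet 4 ≡ 4 (mod 15), not 6.

(⇒) fails and (⇐) fails.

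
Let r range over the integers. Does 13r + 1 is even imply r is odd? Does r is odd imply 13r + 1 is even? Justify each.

[⇒] Suppose 13r + 1 is even. Since 13 is odd, 13r and r have the same parity, so 13r + 1 ≡ r + 1 (mod 2). As 1 is odd, 13r + 1 is even exactly when r is odd. Thus r is odd.

[⇐] Conversely, suppose r is odd; write r = 2j + 1. Then 13r + 1 = 13·(2j + 1) + 1 = 2·13j + 14, which is even.

Both implications hold.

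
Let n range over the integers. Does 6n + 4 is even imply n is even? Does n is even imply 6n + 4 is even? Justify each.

Only the converse holds.

(→) This fails: take n = 1. Then 6n + 4 = 10, which is even, yet n = 1 is odd, not even.

(←) Suppose n is even. Since 6 is even, 6n is even for every n, so 6n + 4 has the same parity as 4, which is even. Hence 6n + 4 is even.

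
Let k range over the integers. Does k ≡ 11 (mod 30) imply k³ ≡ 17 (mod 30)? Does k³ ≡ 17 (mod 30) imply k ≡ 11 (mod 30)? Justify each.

(⇒) fails and (⇐) fails.

(⟹) This fails: take k = 11. Then 11 ≡ 11 (mod 30), but 11³ = 1331 ≡ 11 (mod 30), not 17.

(⟸) This fails: take k = 23. Then 23³ = 12167 ≡ 17 (mod 30), yet 23 ≡ 23 (mod 30), not 11.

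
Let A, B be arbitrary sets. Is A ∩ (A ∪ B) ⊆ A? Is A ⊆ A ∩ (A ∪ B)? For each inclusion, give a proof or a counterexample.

(⊆) Let x ∈ A ∩ (A ∪ B). Then either x ∈ A and x ∉ B; or x ∈ A ∩ B. In each case x ∈ A, so A ∩ (A ∪ B) ⊆ A.

(⊇) Let x ∈ A. Then either x ∈ A and x ∉ B; or x ∈ A ∩ B. In each case x ∈ A ∩ (A ∪ B), so A ⊆ A ∩ (A ∪ B).

The two sets are equal.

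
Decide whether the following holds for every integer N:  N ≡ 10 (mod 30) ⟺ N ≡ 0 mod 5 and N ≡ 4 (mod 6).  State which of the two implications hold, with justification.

(⇒) Suppose N ≡ 10 (mod 30); write N = 30j + 10. Since 5 ∣ 30, reducing mod 5 gives N ≡ 10 ≡ 0 (mod 5); since 6 ∣ 30, reducing mod 6 gives N ≡ 10 ≡ 4 (mod 6).

(⇐) Conversely, if N ≡ 0 (mod 5) and N ≡ 4 (mod 6), then by the Chinese remainder theorem N ≡ 10 (mod 30). This is exactly N ≡ 10 (mod 30).

Both implications hold.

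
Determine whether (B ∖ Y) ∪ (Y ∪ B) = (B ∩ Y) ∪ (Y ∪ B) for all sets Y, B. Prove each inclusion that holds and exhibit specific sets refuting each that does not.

Both inclusions hold.

(⟸) Let x ∈ (B ∩ Y) ∪ (Y ∪ B). Then either x ∈ Y and x ∉ B; or x ∈ B and x ∉ Y; or x ∈ Y ∩ B. In each case x ∈ (B ∖ Y) ∪ (Y ∪ B), so (B ∩ Y) ∪ (Y ∪ B) ⊆ (B ∖ Y) ∪ (Y ∪ B).

(⟹) Let x ∈ (B ∖ Y) ∪ (Y ∪ B). Then either x ∈ Y and x ∉ B; or x ∈ B and x ∉ Y; or x ∈ Y ∩ B. In each case x ∈ (B ∩ Y) ∪ (Y ∪ B), so (B ∖ Y) ∪ (Y ∪ B) ⊆ (B ∩ Y) ∪ (Y ∪ B).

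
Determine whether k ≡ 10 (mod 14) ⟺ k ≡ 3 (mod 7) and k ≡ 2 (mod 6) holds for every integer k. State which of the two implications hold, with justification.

The forward direction fails; the converse holds.

Converse. If k ≡ 3 (mod 7) and k ≡ 2 (mod 6), then by the Chinese remainder theorem k ≡ 38 (mod 42). Since 38 ≡ 10 (mod 14) and 14 ∣ 42, we get k ≡ 10 (mod 14).

Forward direction. This fails: k = 24 gives 24 ≡ 10 (mod 14) but 24 ≡ 0 (mod 6), so the conjunction on the right does not hold.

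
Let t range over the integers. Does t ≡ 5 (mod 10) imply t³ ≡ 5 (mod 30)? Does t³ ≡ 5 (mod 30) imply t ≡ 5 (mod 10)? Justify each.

Only the reverse direction holds.

Forward direction. This fails: take t = 15. Then 15 ≡ 5 (mod 10), but 15³ = 3375 ≡ 15 (mod 30), not 5.

Converse. The residues r modulo 30 with r³ ≡ 5 (mod 30) are exactly {5}, and each is ≡ 5 (mod 10).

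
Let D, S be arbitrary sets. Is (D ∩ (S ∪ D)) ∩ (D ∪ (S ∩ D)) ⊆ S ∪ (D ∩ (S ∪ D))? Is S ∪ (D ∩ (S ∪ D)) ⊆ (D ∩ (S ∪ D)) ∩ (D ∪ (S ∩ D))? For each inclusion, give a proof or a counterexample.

The sets are not equal: only the forward inclusion holds.

Forward inclusion. Let x ∈ (D ∩ (S ∪ D)) ∩ (D ∪ (S ∩ D)). Then either x ∈ D and x ∉ S; or x ∈ D ∩ S. In each case x ∈ S ∪ (D ∩ (S ∪ D)), so (D ∩ (S ∪ D)) ∩ (D ∪ (S ∩ D)) ⊆ S ∪ (D ∩ (S ∪ D)).

Reverse inclusion. This inclusion fails. Take D = ∅, S = {1}; then 1 ∈ S ∪ (D ∩ (S ∪ D)) but 1 ∉ (D ∩ (S ∪ D)) ∩ (D ∪ (S ∩ D)).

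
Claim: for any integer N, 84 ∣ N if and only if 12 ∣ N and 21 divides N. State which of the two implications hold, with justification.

[⇒] If 84 ∣ N, write N = 84q. Since 84 = 7·12, N = 12·(7q), so 12 ∣ N; and since 84 = 4·21, N = 21·(4q), so 21 ∣ N.

[⇐] Suppose 12 ∣ N and 21 ∣ N. Any common multiple of 12 and 21 is a multiple of their lcm; here lcm(12, 21) = 12·21/gcd(12, 21) = 252/3 = 84, so 84 ∣ N.

Equivalent; both directions hold.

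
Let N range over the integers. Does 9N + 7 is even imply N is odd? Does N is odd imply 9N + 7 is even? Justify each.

(⟹) Suppose 9N + 7 is even. Since 9 is odd, 9N and N have the same parity, so 9N + 7 ≡ N + 7 (mod 2). As 7 is odd, 9N + 7 is even exactly when N is odd. Thus N is odd.

(⟸) Conversely, suppose N is odd; write N = 2j + 1. Then 9N + 7 = 9·(2j + 1) + 7 = 2·9j + 16, which is even.

Both directions hold; the statement is true.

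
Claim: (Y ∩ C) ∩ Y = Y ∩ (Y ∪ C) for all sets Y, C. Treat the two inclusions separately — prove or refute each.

(⟹) Let x ∈ (Y ∩ C) ∩ Y. Then x ∈ Y ∩ C, from which x ∈ Y ∩ (Y ∪ C).

(⟸) This inclusion fails. Take Y = {1}, C = ∅; then 1 ∈ Y ∩ (Y ∪ C) but 1 ∉ (Y ∩ C) ∩ Y.

Only the forward inclusion holds.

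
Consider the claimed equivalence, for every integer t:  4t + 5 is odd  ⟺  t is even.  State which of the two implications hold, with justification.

(⟹) This fails: take t = 1. Then 4t + 5 = 9, which is odd, yet t = 1 is odd, not even.

(⟸) Suppose t is even. Since 4 is even, 4t is even for every t, so 4t + 5 has the same parity as 5, which is odd. Hence 4t + 5 is odd.

Only the converse holds.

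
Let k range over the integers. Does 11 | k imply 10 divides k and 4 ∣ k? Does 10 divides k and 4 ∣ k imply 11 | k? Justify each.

[⇒] This fails: take k = 11. Certainly 11 ∣ 11, but 10 ∤ 11.

[⇐] This fails: take k = 20. Both 10 ∣ 20 and 4 ∣ 20, yet 20 is not a multiple of 11 (since 20 = 1·11 + 9), so 11 ∤ 20.

Both directions fail.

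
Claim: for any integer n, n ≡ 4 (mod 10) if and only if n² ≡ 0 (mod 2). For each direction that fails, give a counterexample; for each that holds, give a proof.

Forward direction. Suppose n ≡ 4 (mod 10). Then n² ≡ 4² = 16 (mod 10), and since 2 ∣ 10, also n² ≡ 0 (mod 2).

Converse. This fails: take n = 0. Then 0² = 0 ≡ 0 (mod 2), yet 0 ≡ 0 (mod 10), not 4.

The forward direction holds; the converse fails.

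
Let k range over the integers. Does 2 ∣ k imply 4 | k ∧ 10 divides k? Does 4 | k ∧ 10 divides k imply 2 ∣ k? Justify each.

The forward direction fails; the converse holds.

Converse. Suppose 4 ∣ k and 10 ∣ k. Any common multiple of 4 and 10 is a multiple of their lcm; here lcm(4, 10) = 4·10/gcd(4, 10) = 40/2 = 20, so 20 ∣ k. Since 2 ∣ 20, it follows that 2 ∣ k.

Forward direction. This fails: take k = 2. Certainly 2 ∣ 2, but 4 ∤ 2.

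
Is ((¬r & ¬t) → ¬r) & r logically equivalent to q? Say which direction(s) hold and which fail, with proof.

Both directions fail.

Forward direction. This fails. Under t = F, q = F, r = T, the left side is true but the right side is false.

Converse. This fails. Under t = F, q = T, r = F, the left side is false but the right side is true.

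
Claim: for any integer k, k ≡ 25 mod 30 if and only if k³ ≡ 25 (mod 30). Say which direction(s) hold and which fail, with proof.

(⟸) Suppose k³ ≡ 25 (mod 30). The only residue r in {0, …, 29} with r³ ≡ 25 (mod 30) is r = 25, so k ≡ 25 (mod 30).

(⟹) Suppose k ≡ 25 mod 30. Write k = 30j + 25. Then (30j + 25)³ = 27000j³ + 67500j² + 56250j + 15625 = 30(900j³ + 2250j² + 1875j + 520) + 25, so k³ ≡ 25 (mod 30).

The biconditional holds.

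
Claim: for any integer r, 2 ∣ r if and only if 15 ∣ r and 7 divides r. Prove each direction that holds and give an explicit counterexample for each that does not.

Neither direction holds.

Forward direction. This fails: take r = 2. Certainly 2 ∣ 2, but 15 ∤ 2.

Converse. This fails: take r = 105. Both 15 ∣ 105 and 7 ∣ 105, yet 105 is not a multiple of 2 (since 105 = 52·2 + 1), so 2 ∤ 105.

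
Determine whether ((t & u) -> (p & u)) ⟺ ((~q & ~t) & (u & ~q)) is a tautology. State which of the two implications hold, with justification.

Only the converse holds.

[⇒] This fails. Under t = F, u = F, p = F, q = F, the left side is true but the right side is false.

[⇐] Assume the antecedent. If t is true, the antecedent cannot hold. If t is false, (t & u) -> (p & u) reduces to true regardless of the other variables. Either way (t & u) -> (p & u) holds.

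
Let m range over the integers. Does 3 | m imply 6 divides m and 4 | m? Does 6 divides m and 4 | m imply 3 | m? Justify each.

Only the converse holds.

[⇒] This fails: take m = 3. Certainly 3 ∣ 3, but 6 ∤ 3.

[⇐] Suppose 6 ∣ m and 4 ∣ m. Any common multiple of 6 and 4 is a multiple of their lcm; here lcm(6, 4) = 6·4/gcd(6, 4) = 24/2 = 12, so 12 ∣ m. Since 3 ∣ 12, it follows that 3 ∣ m.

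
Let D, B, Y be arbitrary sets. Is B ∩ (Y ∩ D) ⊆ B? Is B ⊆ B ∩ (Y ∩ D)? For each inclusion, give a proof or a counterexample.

Forward inclusion. Let x ∈ B ∩ (Y ∩ D). Then x ∈ D ∩ B ∩ Y, from which x ∈ B.

Reverse inclusion. This inclusion fails. Take D = ∅, B = {1}, Y = ∅; then 1 ∈ B but 1 ∉ B ∩ (Y ∩ D).

The sets are not equal: only the forward inclusion holds.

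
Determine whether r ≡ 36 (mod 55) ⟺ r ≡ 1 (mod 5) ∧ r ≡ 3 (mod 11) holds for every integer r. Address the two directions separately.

(⇒) Suppose r ≡ 36 (mod 55); write r = 55j + 36. Since 5 ∣ 55, reducing mod 5 gives r ≡ 36 ≡ 1 (mod 5); since 11 ∣ 55, reducing mod 11 gives r ≡ 36 ≡ 3 (mod 11).

(⇐) Conversely, if r ≡ 1 (mod 5) and r ≡ 3 (mod 11), then by the Chinese remainder theorem r ≡ 36 (mod 55). This is exactly r ≡ 36 (mod 55).

Both directions hold.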